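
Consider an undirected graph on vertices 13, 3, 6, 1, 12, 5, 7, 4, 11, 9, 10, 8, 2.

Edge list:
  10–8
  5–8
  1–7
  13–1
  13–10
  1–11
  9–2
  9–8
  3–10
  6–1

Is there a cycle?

No

DFS, tracking each vertex's parent; an edge to a visited non-parent vertex closes a cycle.
Start from 7:
visit 7 (parent –)
  visit 1 (parent 7)
    1–7: parent, skip
    visit 6 (parent 1)
      6–1: parent, skip
    visit 13 (parent 1)
      13–1: parent, skip
      visit 10 (parent 13)
        10–13: parent, skip
        visit 8 (parent 10)
          visit 5 (parent 8)
            5–8: parent, skip
          8–10: parent, skip
          visit 9 (parent 8)
            visit 2 (parent 9)
              2–9: parent, skip
            9–8: parent, skip
        visit 3 (parent 10)
          3–10: parent, skip
    visit 11 (parent 1)
      11–1: parent, skip
visit 12 (parent –)
visit 4 (parent –)
No non-parent visited neighbor found — the graph is a forest.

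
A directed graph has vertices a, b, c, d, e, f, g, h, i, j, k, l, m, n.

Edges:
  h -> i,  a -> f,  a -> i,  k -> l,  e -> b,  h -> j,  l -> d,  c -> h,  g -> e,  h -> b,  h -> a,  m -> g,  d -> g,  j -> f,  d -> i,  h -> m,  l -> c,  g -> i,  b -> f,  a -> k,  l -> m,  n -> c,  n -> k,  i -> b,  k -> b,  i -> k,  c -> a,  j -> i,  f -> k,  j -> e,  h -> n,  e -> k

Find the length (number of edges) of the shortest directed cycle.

3

For each vertex v, BFS finds the shortest path from v back to v.
The shortest such closed walk is c → h → n → c, length 3.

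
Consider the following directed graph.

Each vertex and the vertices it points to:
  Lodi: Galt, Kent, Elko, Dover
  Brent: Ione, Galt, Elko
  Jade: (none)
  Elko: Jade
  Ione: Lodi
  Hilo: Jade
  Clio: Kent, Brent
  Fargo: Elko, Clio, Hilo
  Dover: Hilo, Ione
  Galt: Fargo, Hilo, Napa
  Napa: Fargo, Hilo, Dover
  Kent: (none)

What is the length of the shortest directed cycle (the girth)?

3

For each vertex v, BFS finds the shortest path from v back to v.
The shortest such closed walk is Lodi → Dover → Ione → Lodi, length 3.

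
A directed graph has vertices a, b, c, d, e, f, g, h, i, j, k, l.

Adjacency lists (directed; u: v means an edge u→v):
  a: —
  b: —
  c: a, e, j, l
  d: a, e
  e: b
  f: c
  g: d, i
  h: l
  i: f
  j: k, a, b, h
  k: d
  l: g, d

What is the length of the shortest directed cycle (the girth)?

5

For each vertex v, BFS finds the shortest path from v back to v.
The shortest such closed walk is c → l → g → i → f → c, length 5.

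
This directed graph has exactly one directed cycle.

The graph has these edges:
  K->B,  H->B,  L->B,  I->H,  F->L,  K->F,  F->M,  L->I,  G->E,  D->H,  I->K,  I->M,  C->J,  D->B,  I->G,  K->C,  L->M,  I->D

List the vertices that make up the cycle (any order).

F, I, K, L

DFS with gray/black marking from I:
I gray
  M gray
  M black
  H gray
    B gray
    B black
  H black
  G gray
    E gray
    E black
  G black
  K gray
    K→B: B black — skip
    F gray
      L gray
        L→M: M black — skip
        L→I: I is gray → back edge
Back edge closes the cycle I → K → F → L → I; its vertices are {F, I, K, L}.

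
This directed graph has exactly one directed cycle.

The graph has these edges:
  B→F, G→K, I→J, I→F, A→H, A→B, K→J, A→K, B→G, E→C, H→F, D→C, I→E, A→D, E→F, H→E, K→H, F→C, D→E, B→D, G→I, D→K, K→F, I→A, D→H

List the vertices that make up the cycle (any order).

A, B, G, I

DFS with gray/black marking from A:
A gray
  D gray
    K gray
      J gray
      J black
      H gray
        E gray
          C gray
          C black
          F gray
            F→C: C black — skip
          F black
        E black
        H→F: F black — skip
      H black
      K→F: F black — skip
    K black
    D→E: E black — skip
    D→C: C black — skip
    D→H: H black — skip
  D black
  B gray
    B→D: D black — skip
    B→F: F black — skip
    G gray
      G→K: K black — skip
      I gray
        I→J: J black — skip
        I→E: E black — skip
        I→F: F black — skip
        I→A: A is gray → back edge
Back edge closes the cycle A → B → G → I → A; its vertices are {A, B, G, I}.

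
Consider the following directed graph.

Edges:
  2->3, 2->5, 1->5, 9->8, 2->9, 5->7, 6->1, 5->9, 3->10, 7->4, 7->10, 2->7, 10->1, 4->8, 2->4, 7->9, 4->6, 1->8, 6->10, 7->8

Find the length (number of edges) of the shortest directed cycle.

4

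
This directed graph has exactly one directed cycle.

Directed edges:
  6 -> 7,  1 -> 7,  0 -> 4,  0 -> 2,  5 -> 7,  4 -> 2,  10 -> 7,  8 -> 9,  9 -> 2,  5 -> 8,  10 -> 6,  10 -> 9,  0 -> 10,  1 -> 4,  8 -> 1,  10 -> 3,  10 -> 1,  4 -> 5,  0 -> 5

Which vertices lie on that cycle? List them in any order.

1, 4, 5, 8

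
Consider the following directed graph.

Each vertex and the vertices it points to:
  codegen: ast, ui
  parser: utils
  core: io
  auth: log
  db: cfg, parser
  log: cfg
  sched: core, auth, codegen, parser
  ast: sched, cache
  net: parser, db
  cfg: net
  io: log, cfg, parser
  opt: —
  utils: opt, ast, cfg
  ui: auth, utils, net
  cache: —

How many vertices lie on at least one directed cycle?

13

A vertex is on a directed cycle iff it belongs to a strongly connected component of size ≥ 2 (or has a self-loop).
The vertices on cycles are {db, io, ui, ast, cfg, log, net, auth, core, sched, utils, parser, codegen} — 13 in total.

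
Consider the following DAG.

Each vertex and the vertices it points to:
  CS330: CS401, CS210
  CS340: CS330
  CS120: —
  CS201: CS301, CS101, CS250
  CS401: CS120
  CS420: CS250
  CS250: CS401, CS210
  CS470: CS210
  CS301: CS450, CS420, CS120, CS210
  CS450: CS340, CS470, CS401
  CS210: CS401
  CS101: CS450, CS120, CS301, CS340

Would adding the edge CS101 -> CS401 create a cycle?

Adding CS101→CS401 creates a cycle iff CS401 can already reach CS101.
Explore from CS401: no path reaches CS101. The graph stays acyclic.

No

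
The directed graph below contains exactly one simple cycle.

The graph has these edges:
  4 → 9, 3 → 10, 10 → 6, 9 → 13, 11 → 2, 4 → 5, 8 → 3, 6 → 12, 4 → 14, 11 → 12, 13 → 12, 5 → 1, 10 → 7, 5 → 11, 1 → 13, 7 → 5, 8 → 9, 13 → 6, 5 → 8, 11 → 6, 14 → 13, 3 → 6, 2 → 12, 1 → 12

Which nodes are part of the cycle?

DFS with gray/black marking from 5:
5 gray
  1 gray
    13 gray
      6 gray
        12 gray
        12 black
      6 black
      13→12: 12 black — skip
    13 black
    1→12: 12 black — skip
  1 black
  11 gray
    11→6: 6 black — skip
    2 gray
      2→12: 12 black — skip
    2 black
    11→12: 12 black — skip
  11 black
  8 gray
    3 gray
      10 gray
        10→6: 6 black — skip
        7 gray
          7→5: 5 is gray → back edge
Back edge closes the cycle 5 → 8 → 3 → 10 → 7 → 5; its vertices are {3, 5, 7, 8, 10}.

3, 5, 7, 8, 10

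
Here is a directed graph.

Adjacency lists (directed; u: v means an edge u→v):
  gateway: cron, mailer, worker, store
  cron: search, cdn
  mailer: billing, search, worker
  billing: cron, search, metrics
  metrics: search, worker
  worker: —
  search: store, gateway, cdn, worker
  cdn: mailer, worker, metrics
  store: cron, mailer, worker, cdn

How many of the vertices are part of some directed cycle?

A vertex is on a directed cycle iff it belongs to a strongly connected component of size ≥ 2 (or has a self-loop).
The vertices on cycles are {cdn, cron, store, mailer, search, billing, gateway, metrics} — 8 in total.

8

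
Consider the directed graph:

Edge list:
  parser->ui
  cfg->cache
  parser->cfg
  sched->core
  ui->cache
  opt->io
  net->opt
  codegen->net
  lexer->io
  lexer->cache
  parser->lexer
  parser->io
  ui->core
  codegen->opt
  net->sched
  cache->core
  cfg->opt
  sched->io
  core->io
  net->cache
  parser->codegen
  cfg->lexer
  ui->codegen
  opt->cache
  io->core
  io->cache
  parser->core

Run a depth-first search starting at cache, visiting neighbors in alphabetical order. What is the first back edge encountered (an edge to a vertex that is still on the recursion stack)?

io→cache

DFS from cache (visiting neighbors in alphabetical order); mark gray on enter, black on exit:
cache gray
  core gray
    io gray
      io→cache: cache is gray → back edge
First back edge: io → cache.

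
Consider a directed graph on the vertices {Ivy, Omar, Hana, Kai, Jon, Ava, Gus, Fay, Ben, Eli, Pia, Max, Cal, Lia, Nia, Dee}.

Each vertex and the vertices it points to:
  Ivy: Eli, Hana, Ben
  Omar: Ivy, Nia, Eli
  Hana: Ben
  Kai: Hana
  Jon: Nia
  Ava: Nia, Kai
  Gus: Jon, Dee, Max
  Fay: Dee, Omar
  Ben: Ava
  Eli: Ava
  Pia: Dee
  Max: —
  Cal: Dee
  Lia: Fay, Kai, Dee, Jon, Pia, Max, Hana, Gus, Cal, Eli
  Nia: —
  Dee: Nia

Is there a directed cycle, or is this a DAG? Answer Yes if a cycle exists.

Yes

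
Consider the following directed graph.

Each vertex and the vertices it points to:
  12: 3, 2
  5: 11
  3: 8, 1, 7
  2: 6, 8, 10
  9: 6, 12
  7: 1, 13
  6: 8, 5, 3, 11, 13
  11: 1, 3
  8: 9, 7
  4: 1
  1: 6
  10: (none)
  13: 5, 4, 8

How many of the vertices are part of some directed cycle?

12

A vertex is on a directed cycle iff it belongs to a strongly connected component of size ≥ 2 (or has a self-loop).
The vertices on cycles are {1, 2, 3, 4, 5, 6, 7, 8, 9, 11, 12, 13} — 12 in total.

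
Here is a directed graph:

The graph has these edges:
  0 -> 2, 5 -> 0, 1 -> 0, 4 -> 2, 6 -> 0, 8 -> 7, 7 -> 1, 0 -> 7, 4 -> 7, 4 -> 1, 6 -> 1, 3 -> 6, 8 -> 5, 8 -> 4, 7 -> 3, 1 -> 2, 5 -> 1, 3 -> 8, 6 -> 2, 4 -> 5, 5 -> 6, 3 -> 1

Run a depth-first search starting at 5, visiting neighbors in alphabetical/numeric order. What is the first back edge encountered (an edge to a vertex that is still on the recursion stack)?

DFS from 5 (visiting neighbors in alphabetical/numeric order); mark gray on enter, black on exit:
5 gray
  0 gray
    2 gray
    2 black
    7 gray
      1 gray
        1→0: 0 is gray → back edge
First back edge: 1 → 0.

1->0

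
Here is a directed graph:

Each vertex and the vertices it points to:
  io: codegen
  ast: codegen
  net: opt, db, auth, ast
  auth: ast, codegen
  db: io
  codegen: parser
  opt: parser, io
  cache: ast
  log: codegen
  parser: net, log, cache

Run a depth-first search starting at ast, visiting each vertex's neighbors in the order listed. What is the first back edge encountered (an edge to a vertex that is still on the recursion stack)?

DFS from ast (visiting each vertex's neighbors in the order listed); mark gray on enter, black on exit:
ast gray
  codegen gray
    parser gray
      net gray
        opt gray
          opt→parser: parser is gray → back edge
First back edge: opt → parser.

opt->parser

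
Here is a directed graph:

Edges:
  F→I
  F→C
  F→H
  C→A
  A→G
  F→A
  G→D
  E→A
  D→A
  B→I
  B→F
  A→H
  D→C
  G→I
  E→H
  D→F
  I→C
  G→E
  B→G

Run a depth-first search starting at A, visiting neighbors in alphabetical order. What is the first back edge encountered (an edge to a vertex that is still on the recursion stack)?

DFS from A (visiting neighbors in alphabetical order); mark gray on enter, black on exit:
A gray
  G gray
    D gray
      D→A: A is gray → back edge
First back edge: D → A.

D->A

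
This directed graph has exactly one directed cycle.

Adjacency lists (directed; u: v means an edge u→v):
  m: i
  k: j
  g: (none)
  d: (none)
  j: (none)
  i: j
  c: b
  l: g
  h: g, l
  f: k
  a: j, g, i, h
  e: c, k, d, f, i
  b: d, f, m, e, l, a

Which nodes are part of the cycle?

b, c, e

DFS with gray/black marking from b:
b gray
  d gray
  d black
  f gray
    k gray
      j gray
      j black
    k black
  f black
  m gray
    i gray
      i→j: j black — skip
    i black
  m black
  e gray
    c gray
      c→b: b is gray → back edge
Back edge closes the cycle b → e → c → b; its vertices are {b, c, e}.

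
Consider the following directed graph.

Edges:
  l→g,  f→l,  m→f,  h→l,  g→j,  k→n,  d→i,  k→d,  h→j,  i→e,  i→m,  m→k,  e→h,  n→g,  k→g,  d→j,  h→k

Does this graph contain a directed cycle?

Yes

DFS with white/gray/black marking, starting from l:
l gray
  g gray
    j gray
    j black
  g black
l black
d gray
  d→j: j black — skip
  i gray
    e gray
      h gray
        h→l: l black — skip
        h→j: j black — skip
        k gray
          n gray
            n→g: g black — skip
          n black
          k→g: g black — skip
          k→d: d is gray → back edge
Back edge found, so a cycle exists: d → i → e → h → k → d.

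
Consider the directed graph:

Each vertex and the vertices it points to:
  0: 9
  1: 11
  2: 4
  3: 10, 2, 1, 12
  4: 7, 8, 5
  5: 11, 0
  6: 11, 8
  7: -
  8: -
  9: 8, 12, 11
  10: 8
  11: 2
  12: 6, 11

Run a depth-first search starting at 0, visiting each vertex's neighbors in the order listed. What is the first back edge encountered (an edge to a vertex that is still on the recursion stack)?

5→11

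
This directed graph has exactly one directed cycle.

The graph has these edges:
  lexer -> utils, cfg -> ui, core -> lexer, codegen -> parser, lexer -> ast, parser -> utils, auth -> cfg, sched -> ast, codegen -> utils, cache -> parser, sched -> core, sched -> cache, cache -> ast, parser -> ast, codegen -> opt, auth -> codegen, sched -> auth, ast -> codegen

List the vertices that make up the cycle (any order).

ast, parser, codegen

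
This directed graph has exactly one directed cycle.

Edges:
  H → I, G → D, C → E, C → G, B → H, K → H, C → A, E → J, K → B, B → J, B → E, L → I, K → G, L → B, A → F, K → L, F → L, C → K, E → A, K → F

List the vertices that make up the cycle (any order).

A, B, E, F, L

DFS with gray/black marking from L:
L gray
  B gray
    E gray
      J gray
      J black
      A gray
        F gray
          F→L: L is gray → back edge
Back edge closes the cycle L → B → E → A → F → L; its vertices are {A, B, E, F, L}.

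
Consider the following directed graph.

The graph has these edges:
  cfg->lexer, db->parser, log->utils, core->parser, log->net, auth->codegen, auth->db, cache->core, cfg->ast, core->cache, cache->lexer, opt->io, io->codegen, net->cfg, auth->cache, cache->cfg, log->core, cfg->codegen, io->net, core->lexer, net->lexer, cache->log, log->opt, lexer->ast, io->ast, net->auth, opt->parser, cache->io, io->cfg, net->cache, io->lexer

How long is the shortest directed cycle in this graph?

2

For each vertex v, BFS finds the shortest path from v back to v.
The shortest such closed walk is cache → core → cache, length 2.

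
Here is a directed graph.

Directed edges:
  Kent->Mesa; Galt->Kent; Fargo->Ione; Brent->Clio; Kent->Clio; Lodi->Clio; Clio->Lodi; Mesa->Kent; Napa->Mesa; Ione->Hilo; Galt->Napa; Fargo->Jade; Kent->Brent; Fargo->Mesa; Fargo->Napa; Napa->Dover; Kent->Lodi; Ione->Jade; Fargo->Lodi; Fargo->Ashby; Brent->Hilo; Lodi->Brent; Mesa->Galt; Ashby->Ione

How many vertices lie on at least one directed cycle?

A vertex is on a directed cycle iff it belongs to a strongly connected component of size ≥ 2 (or has a self-loop).
The vertices on cycles are {Clio, Galt, Kent, Lodi, Mesa, Napa, Brent} — 7 in total.

7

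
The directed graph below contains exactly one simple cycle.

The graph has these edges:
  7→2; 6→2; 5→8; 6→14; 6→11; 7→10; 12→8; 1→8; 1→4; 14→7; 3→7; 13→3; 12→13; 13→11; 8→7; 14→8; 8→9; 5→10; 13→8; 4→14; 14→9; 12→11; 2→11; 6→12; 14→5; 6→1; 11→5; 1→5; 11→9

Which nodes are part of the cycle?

DFS with gray/black marking from 2:
2 gray
  11 gray
    9 gray
    9 black
    5 gray
      10 gray
      10 black
      8 gray
        8→9: 9 black — skip
        7 gray
          7→10: 10 black — skip
          7→2: 2 is gray → back edge
Back edge closes the cycle 2 → 11 → 5 → 8 → 7 → 2; its vertices are {2, 5, 7, 8, 11}.

2, 5, 7, 8, 11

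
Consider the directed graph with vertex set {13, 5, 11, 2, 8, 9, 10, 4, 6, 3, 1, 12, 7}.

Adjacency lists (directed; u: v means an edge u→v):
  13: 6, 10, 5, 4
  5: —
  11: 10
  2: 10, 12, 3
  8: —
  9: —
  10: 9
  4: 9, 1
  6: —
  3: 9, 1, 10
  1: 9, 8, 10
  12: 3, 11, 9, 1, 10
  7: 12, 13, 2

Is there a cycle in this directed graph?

DFS with white/gray/black marking, starting from 2:
2 gray
  10 gray
    9 gray
    9 black
  10 black
  12 gray
    3 gray
      3→9: 9 black — skip
      1 gray
        1→9: 9 black — skip
        8 gray
        8 black
        1→10: 10 black — skip
      1 black
      3→10: 10 black — skip
    3 black
    11 gray
      11→10: 10 black — skip
    11 black
    12→9: 9 black — skip
    12→1: 1 black — skip
    12→10: 10 black — skip
  12 black
  2→3: 3 black — skip
2 black
13 gray
  6 gray
  6 black
  13→10: 10 black — skip
  5 gray
  5 black
  4 gray
    4→9: 9 black — skip
    4→1: 1 black — skip
  4 black
13 black
7 gray
  7→12: 12 black — skip
  7→13: 13 black — skip
  7→2: 2 black — skip
7 black
Every edge goes to a white or black vertex — no back edge, so the graph is acyclic.

No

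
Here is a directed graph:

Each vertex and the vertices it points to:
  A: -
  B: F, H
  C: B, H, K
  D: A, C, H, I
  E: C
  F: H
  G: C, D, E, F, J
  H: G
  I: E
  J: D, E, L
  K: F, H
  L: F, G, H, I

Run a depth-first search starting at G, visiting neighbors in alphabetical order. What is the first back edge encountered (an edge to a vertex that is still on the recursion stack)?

DFS from G (visiting neighbors in alphabetical order); mark gray on enter, black on exit:
G gray
  C gray
    B gray
      F gray
        H gray
          H→G: G is gray → back edge
First back edge: H → G.

H→G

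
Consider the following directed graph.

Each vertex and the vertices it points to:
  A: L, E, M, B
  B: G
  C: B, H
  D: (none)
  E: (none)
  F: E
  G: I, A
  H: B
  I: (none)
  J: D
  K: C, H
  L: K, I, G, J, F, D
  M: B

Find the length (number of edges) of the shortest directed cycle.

3

For each vertex v, BFS finds the shortest path from v back to v.
The shortest such closed walk is L → G → A → L, length 3.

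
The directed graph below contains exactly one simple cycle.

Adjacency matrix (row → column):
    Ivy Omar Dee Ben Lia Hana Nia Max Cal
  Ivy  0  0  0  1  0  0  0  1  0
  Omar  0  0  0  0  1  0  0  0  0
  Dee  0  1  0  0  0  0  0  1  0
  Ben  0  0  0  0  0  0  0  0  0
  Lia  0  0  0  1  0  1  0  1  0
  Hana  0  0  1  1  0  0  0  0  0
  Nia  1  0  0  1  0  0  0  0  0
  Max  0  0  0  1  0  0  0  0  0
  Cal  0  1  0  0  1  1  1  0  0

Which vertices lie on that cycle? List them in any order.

Dee, Lia, Hana, Omar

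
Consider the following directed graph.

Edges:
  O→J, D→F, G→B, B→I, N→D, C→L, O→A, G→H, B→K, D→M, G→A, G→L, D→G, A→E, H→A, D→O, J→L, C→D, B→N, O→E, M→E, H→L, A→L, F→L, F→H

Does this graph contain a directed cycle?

DFS with white/gray/black marking, starting from A:
A gray
  E gray
  E black
  L gray
  L black
A black
B gray
  I gray
  I black
  K gray
  K black
  N gray
    D gray
      F gray
        H gray
          H→L: L black — skip
          H→A: A black — skip
        H black
        F→L: L black — skip
      F black
      O gray
        O→E: E black — skip
        J gray
          J→L: L black — skip
        J black
        O→A: A black — skip
      O black
      M gray
        M→E: E black — skip
      M black
      G gray
        G→A: A black — skip
        G→H: H black — skip
        G→B: B is gray → back edge
Back edge found, so a cycle exists: B → N → D → G → B.

Yes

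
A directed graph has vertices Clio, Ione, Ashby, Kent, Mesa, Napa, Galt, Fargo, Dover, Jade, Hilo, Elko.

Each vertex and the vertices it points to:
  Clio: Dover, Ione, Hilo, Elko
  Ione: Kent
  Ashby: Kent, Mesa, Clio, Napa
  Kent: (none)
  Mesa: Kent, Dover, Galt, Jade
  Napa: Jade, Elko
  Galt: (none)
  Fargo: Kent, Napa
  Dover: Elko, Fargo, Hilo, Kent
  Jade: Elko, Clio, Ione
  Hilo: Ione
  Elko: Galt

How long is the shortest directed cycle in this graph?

5

For each vertex v, BFS finds the shortest path from v back to v.
The shortest such closed walk is Clio → Dover → Fargo → Napa → Jade → Clio, length 5.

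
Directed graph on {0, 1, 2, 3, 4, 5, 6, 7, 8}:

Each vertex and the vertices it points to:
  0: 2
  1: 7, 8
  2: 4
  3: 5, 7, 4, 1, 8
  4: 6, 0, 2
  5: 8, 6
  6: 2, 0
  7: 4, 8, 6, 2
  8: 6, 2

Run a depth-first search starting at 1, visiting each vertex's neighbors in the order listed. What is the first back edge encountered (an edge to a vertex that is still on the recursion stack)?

2->4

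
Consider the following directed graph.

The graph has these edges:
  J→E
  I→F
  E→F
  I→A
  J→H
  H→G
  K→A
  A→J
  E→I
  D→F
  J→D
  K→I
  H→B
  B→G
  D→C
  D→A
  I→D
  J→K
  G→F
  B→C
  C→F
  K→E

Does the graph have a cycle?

DFS with white/gray/black marking, starting from K:
K gray
  I gray
    A gray
      J gray
        J→K: K is gray → back edge
Back edge found, so a cycle exists: K → I → A → J → K.

Yes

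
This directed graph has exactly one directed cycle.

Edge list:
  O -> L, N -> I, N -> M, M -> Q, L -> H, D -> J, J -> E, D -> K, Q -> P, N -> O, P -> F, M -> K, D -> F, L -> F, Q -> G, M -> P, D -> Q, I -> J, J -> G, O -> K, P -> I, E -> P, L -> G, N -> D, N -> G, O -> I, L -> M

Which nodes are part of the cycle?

E, I, J, P

DFS with gray/black marking from I:
I gray
  J gray
    G gray
    G black
    E gray
      P gray
        P→I: I is gray → back edge
Back edge closes the cycle I → J → E → P → I; its vertices are {E, I, J, P}.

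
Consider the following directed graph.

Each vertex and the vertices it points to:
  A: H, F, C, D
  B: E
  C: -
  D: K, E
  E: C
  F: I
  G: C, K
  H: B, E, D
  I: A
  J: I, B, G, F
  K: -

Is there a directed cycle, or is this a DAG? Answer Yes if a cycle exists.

DFS with white/gray/black marking, starting from B:
B gray
  E gray
    C gray
    C black
  E black
B black
A gray
  H gray
    H→B: B black — skip
    H→E: E black — skip
    D gray
      K gray
      K black
      D→E: E black — skip
    D black
  H black
  F gray
    I gray
      I→A: A is gray → back edge
Back edge found, so a cycle exists: A → F → I → A.

Yes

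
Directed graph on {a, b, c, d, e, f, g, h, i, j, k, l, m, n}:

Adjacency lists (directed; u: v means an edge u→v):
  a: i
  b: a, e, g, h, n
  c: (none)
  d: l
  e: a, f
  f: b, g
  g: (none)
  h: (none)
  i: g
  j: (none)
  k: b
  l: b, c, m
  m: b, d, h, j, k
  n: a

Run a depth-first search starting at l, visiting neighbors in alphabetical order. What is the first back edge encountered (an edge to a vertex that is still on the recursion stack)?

f->b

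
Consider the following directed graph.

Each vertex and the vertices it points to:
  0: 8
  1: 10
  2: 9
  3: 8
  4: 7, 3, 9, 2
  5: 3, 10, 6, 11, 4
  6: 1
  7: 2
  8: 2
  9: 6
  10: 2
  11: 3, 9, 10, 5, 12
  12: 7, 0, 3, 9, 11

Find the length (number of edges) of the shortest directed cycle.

For each vertex v, BFS finds the shortest path from v back to v.
The shortest such closed walk is 5 → 11 → 5, length 2.

2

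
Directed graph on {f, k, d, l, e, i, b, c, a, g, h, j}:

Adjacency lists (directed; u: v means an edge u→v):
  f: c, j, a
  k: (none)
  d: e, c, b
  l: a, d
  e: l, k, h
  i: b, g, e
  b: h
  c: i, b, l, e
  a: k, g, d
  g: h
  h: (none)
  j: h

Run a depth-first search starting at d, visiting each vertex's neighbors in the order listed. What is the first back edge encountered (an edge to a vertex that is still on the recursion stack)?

DFS from d (visiting each vertex's neighbors in the order listed); mark gray on enter, black on exit:
d gray
  e gray
    l gray
      a gray
        k gray
        k black
        g gray
          h gray
          h black
        g black
        a→d: d is gray → back edge
First back edge: a → d.

a→d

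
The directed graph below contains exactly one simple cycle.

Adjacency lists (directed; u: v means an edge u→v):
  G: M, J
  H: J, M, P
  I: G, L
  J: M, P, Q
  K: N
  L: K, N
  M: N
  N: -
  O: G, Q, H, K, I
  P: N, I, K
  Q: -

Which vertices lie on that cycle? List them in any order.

G, I, J, P

DFS with gray/black marking from G:
G gray
  M gray
    N gray
    N black
  M black
  J gray
    J→M: M black — skip
    P gray
      P→N: N black — skip
      I gray
        I→G: G is gray → back edge
Back edge closes the cycle G → J → P → I → G; its vertices are {G, I, J, P}.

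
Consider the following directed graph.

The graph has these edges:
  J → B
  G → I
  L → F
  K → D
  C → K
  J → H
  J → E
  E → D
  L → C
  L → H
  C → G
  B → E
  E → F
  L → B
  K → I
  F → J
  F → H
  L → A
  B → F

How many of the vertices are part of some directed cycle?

4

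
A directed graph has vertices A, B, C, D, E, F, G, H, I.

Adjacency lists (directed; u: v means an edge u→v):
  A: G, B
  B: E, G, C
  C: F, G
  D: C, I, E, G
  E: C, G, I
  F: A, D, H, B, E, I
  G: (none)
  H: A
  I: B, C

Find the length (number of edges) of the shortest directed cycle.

3

For each vertex v, BFS finds the shortest path from v back to v.
The shortest such closed walk is F → B → C → F, length 3.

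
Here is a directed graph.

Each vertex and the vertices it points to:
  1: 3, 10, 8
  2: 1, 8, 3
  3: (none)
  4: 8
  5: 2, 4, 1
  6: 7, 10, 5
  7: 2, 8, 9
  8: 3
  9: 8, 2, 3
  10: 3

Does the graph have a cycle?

DFS with white/gray/black marking, starting from 6:
6 gray
  7 gray
    2 gray
      1 gray
        3 gray
        3 black
        10 gray
          10→3: 3 black — skip
        10 black
        8 gray
          8→3: 3 black — skip
        8 black
      1 black
      2→8: 8 black — skip
      2→3: 3 black — skip
    2 black
    7→8: 8 black — skip
    9 gray
      9→8: 8 black — skip
      9→2: 2 black — skip
      9→3: 3 black — skip
    9 black
  7 black
  6→10: 10 black — skip
  5 gray
    5→2: 2 black — skip
    4 gray
      4→8: 8 black — skip
    4 black
    5→1: 1 black — skip
  5 black
6 black
Every edge goes to a white or black vertex — no back edge, so the graph is acyclic.

No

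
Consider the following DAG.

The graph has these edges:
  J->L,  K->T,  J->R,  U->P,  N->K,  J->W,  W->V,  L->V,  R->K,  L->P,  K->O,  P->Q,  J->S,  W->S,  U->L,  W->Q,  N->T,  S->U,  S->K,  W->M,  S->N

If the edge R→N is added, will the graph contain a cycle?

No

Adding R→N creates a cycle iff N can already reach R.
Explore from N: no path reaches R. The graph stays acyclic.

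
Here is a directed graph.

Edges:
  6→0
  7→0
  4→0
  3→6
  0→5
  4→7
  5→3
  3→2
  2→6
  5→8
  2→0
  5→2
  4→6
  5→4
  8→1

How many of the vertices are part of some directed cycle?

A vertex is on a directed cycle iff it belongs to a strongly connected component of size ≥ 2 (or has a self-loop).
The vertices on cycles are {0, 2, 3, 4, 5, 6, 7} — 7 in total.

7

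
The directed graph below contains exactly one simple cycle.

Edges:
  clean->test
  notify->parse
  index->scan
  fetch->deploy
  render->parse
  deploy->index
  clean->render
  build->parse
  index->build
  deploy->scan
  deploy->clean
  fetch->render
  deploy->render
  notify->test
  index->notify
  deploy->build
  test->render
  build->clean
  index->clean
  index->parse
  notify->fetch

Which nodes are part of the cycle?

DFS with gray/black marking from fetch:
fetch gray
  deploy gray
    render gray
      parse gray
      parse black
    render black
    index gray
      index→parse: parse black — skip
      build gray
        clean gray
          test gray
            test→render: render black — skip
          test black
          clean→render: render black — skip
        clean black
        build→parse: parse black — skip
      build black
      scan gray
      scan black
      index→clean: clean black — skip
      notify gray
        notify→fetch: fetch is gray → back edge
Back edge closes the cycle fetch → deploy → index → notify → fetch; its vertices are {fetch, index, deploy, notify}.

fetch, index, deploy, notify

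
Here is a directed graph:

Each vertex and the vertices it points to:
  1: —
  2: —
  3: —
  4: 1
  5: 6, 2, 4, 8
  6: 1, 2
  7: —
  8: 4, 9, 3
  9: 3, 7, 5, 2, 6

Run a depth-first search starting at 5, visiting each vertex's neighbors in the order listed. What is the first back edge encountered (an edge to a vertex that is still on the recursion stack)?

9→5

DFS from 5 (visiting each vertex's neighbors in the order listed); mark gray on enter, black on exit:
5 gray
  6 gray
    1 gray
    1 black
    2 gray
    2 black
  6 black
  5→2: 2 black — skip
  4 gray
    4→1: 1 black — skip
  4 black
  8 gray
    8→4: 4 black — skip
    9 gray
      3 gray
      3 black
      7 gray
      7 black
      9→5: 5 is gray → back edge
First back edge: 9 → 5.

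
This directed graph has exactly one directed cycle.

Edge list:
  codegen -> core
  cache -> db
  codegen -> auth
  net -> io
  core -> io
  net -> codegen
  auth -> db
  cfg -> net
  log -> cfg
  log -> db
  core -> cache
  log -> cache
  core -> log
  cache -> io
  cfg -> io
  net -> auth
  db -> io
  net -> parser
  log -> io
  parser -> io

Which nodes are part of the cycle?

cfg, log, net, core, codegen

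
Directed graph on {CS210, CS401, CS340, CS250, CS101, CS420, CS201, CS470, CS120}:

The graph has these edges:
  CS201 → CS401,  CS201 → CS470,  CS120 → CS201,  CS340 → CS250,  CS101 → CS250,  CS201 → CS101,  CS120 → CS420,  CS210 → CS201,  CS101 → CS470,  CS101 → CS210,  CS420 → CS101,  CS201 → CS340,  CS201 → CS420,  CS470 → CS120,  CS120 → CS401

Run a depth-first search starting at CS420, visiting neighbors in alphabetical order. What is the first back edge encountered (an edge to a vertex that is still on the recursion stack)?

DFS from CS420 (visiting neighbors in alphabetical order); mark gray on enter, black on exit:
CS420 gray
  CS101 gray
    CS210 gray
      CS201 gray
        CS201→CS101: CS101 is gray → back edge
First back edge: CS201 → CS101.

CS201->CS101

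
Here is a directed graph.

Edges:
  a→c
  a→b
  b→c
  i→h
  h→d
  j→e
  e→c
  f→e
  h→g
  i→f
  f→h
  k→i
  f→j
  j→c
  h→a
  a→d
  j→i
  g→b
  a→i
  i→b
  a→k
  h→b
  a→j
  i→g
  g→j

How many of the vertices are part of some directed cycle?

A vertex is on a directed cycle iff it belongs to a strongly connected component of size ≥ 2 (or has a self-loop).
The vertices on cycles are {a, f, g, h, i, j, k} — 7 in total.

7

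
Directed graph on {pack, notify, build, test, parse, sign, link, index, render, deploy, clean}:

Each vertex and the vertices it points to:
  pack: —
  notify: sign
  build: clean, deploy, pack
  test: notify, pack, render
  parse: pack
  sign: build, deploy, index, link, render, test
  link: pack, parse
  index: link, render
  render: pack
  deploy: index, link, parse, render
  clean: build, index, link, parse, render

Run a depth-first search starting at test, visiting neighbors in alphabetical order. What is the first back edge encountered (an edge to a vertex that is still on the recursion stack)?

DFS from test (visiting neighbors in alphabetical order); mark gray on enter, black on exit:
test gray
  notify gray
    sign gray
      build gray
        clean gray
          clean→build: build is gray → back edge
First back edge: clean → build.

clean→build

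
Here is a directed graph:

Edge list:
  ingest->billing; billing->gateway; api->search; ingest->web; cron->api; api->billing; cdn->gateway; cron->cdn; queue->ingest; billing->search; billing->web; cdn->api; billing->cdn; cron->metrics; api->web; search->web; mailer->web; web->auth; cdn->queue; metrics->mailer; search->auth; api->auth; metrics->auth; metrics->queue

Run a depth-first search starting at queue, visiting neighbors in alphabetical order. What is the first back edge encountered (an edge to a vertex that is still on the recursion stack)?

api->billing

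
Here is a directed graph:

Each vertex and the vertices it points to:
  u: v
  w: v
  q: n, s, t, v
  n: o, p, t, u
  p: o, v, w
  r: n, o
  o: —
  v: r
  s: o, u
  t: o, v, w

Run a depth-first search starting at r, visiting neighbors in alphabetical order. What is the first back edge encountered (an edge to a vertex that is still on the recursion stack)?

DFS from r (visiting neighbors in alphabetical order); mark gray on enter, black on exit:
r gray
  n gray
    o gray
    o black
    p gray
      p→o: o black — skip
      v gray
        v→r: r is gray → back edge
First back edge: v → r.

v→r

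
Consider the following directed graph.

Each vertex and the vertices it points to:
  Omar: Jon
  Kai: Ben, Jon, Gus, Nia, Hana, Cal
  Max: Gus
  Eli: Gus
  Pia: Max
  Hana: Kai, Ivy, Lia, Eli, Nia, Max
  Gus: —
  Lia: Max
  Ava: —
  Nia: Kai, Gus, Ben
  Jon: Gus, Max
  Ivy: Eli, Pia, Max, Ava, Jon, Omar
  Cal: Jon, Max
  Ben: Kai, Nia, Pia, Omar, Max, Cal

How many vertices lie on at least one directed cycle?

4

A vertex is on a directed cycle iff it belongs to a strongly connected component of size ≥ 2 (or has a self-loop).
The vertices on cycles are {Ben, Kai, Nia, Hana} — 4 in total.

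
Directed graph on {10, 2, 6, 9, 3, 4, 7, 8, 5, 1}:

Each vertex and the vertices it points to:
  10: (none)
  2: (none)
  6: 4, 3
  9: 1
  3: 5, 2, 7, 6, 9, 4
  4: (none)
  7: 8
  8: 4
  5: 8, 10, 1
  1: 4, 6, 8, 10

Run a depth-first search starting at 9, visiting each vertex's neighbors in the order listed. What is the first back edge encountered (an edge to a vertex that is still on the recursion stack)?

DFS from 9 (visiting each vertex's neighbors in the order listed); mark gray on enter, black on exit:
9 gray
  1 gray
    4 gray
    4 black
    6 gray
      6→4: 4 black — skip
      3 gray
        5 gray
          8 gray
            8→4: 4 black — skip
          8 black
          10 gray
          10 black
          5→1: 1 is gray → back edge
First back edge: 5 → 1.

5->1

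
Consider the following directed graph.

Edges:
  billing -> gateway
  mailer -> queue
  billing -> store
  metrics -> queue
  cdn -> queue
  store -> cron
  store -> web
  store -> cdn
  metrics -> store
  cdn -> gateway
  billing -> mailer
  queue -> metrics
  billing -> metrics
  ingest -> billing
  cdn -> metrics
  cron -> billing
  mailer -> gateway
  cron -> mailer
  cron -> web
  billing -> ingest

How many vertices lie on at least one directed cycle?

8

A vertex is on a directed cycle iff it belongs to a strongly connected component of size ≥ 2 (or has a self-loop).
The vertices on cycles are {cdn, cron, queue, store, ingest, mailer, billing, metrics} — 8 in total.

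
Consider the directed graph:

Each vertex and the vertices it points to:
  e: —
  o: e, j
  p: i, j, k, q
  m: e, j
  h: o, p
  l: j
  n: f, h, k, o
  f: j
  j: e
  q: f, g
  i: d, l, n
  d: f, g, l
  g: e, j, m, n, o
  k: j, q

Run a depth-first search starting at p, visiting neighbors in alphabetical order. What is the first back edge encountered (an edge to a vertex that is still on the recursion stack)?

h→p

DFS from p (visiting neighbors in alphabetical order); mark gray on enter, black on exit:
p gray
  i gray
    d gray
      f gray
        j gray
          e gray
          e black
        j black
      f black
      g gray
        g→e: e black — skip
        g→j: j black — skip
        m gray
          m→e: e black — skip
          m→j: j black — skip
        m black
        n gray
          n→f: f black — skip
          h gray
            o gray
              o→e: e black — skip
              o→j: j black — skip
            o black
            h→p: p is gray → back edge
First back edge: h → p.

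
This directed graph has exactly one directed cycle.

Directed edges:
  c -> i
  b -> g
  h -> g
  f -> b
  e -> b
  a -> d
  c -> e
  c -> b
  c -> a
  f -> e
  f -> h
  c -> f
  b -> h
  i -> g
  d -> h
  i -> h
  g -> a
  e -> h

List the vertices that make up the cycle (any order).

a, d, g, h

DFS with gray/black marking from a:
a gray
  d gray
    h gray
      g gray
        g→a: a is gray → back edge
Back edge closes the cycle a → d → h → g → a; its vertices are {a, d, g, h}.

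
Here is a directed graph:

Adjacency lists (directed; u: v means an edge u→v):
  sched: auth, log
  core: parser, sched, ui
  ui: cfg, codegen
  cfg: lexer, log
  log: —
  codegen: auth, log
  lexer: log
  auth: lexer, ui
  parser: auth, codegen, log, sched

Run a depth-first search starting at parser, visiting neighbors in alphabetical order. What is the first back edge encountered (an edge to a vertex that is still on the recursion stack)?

codegen→auth

DFS from parser (visiting neighbors in alphabetical order); mark gray on enter, black on exit:
parser gray
  auth gray
    lexer gray
      log gray
      log black
    lexer black
    ui gray
      cfg gray
        cfg→lexer: lexer black — skip
        cfg→log: log black — skip
      cfg black
      codegen gray
        codegen→auth: auth is gray → back edge
First back edge: codegen → auth.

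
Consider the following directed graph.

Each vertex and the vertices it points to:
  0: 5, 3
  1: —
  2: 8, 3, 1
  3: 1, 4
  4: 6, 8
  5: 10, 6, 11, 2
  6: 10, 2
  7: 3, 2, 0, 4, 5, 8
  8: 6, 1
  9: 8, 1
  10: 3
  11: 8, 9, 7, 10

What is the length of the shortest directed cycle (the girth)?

3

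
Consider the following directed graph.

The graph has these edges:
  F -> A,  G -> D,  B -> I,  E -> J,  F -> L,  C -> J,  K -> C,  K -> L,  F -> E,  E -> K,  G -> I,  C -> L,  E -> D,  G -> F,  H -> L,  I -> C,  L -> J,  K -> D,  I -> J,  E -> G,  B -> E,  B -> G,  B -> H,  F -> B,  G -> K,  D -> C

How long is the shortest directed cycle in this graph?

3

For each vertex v, BFS finds the shortest path from v back to v.
The shortest such closed walk is B → G → F → B, length 3.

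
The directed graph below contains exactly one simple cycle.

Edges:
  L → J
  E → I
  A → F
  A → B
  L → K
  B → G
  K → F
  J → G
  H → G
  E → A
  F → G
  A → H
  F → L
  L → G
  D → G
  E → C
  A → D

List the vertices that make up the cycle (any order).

F, K, L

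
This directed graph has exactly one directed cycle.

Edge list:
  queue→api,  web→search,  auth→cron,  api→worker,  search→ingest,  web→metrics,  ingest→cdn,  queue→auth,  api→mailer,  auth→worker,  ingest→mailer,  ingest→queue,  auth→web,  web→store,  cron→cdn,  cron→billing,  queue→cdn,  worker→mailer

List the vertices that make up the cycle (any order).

DFS with gray/black marking from queue:
queue gray
  api gray
    mailer gray
    mailer black
    worker gray
      worker→mailer: mailer black — skip
    worker black
  api black
  auth gray
    cron gray
      cdn gray
      cdn black
      billing gray
      billing black
    cron black
    web gray
      search gray
        ingest gray
          ingest→mailer: mailer black — skip
          ingest→queue: queue is gray → back edge
Back edge closes the cycle queue → auth → web → search → ingest → queue; its vertices are {web, auth, queue, ingest, search}.

web, auth, queue, ingest, search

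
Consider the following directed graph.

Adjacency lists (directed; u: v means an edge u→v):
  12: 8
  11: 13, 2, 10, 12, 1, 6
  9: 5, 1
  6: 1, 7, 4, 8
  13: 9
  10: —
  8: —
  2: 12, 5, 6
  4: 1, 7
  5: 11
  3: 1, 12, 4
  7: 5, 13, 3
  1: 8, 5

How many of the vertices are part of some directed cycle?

10

A vertex is on a directed cycle iff it belongs to a strongly connected component of size ≥ 2 (or has a self-loop).
The vertices on cycles are {1, 2, 3, 4, 5, 6, 7, 9, 11, 13} — 10 in total.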